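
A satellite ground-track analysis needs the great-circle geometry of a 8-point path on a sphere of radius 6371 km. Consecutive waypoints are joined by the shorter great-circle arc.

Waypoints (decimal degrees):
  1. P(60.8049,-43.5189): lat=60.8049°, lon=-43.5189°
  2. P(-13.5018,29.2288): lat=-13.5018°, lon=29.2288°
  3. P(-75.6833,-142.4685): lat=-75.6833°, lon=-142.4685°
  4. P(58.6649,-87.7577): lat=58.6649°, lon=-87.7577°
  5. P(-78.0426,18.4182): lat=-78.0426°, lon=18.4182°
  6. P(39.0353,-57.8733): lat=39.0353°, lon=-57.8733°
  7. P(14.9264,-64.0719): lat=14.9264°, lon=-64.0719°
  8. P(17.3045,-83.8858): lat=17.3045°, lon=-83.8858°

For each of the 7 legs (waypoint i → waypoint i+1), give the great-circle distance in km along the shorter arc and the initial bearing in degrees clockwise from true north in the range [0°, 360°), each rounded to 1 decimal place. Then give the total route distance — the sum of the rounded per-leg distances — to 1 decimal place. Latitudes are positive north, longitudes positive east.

Leg 1: dist=10410.1 km, bearing=111.5°
Leg 2: dist=10082.1 km, bearing=182.0°
Leg 3: dist=15442.6 km, bearing=40.2°
Leg 4: dist=16674.1 km, bearing=156.6°
Leg 5: dist=13933.8 km, bearing=292.4°
Leg 6: dist=2748.4 km, bearing=194.4°
Leg 7: dist=2132.1 km, bearing=279.8°
Total: 71423.2 km

Leg 1: φ1=1.0612457, φ2=-0.2356509, Δφ=-1.2968966, Δλ=1.2696869 rad; a=sin²(Δφ/2)+cosφ1·cosφ2·sin²(Δλ/2)=0.5315735065; c=2·atan2(√a, √(1-a))=1.633985382; dist=6371·c=10410.121 ≈ 10410.1 km; running total=10410.1 km
Leg 1 bearing: y=sinΔλ·cosφ2=0.92861409, x=cosφ1·sinφ2-sinφ1·cosφ2·cosΔλ=-0.36563415; θ=atan2(y, x)=111.4916° ≈ 111.5°
Leg 2: φ1=-0.2356509, φ2=-1.3209228, Δφ=-1.0852719, Δλ=-2.9966832 rad; a=sin²(Δφ/2)+cosφ1·cosφ2·sin²(Δλ/2)=0.5058510389; c=2·atan2(√a, √(1-a))=1.582498672; dist=6371·c=10082.099 ≈ 10082.1 km; running total=20492.2 km
Leg 2 bearing: y=sinΔλ·cosφ2=-0.03570814, x=cosφ1·sinφ2-sinφ1·cosφ2·cosΔλ=-0.99929375; θ=atan2(y, x)=-177.9535° <0 so +360° → 182.0465° ≈ 182.0°
Leg 3: φ1=-1.3209228, φ2=1.0238957, Δφ=2.3448184, Δλ=0.9548836 rad; a=sin²(Δφ/2)+cosφ1·cosφ2·sin²(Δλ/2)=0.8766615390; c=2·atan2(√a, √(1-a))=2.423896841; dist=6371·c=15442.647 ≈ 15442.6 km; running total=35934.8 km
Leg 3 bearing: y=sinΔλ·cosφ2=0.42448284, x=cosφ1·sinφ2-sinφ1·cosφ2·cosΔλ=0.50231331; θ=atan2(y, x)=40.1997° ≈ 40.2°
Leg 4: φ1=1.0238957, φ2=-1.3621003, Δφ=-2.3859960, Δλ=1.8531190 rad; a=sin²(Δφ/2)+cosφ1·cosφ2·sin²(Δλ/2)=0.9328117386; c=2·atan2(√a, √(1-a))=2.617190584; dist=6371·c=16674.121 ≈ 16674.1 km; running total=52608.9 km
Leg 4 bearing: y=sinΔλ·cosφ2=0.19898214, x=cosφ1·sinφ2-sinφ1·cosφ2·cosΔλ=-0.45945849; θ=atan2(y, x)=156.5835° ≈ 156.6°
Leg 5: φ1=-1.3621003, φ2=0.6812945, Δφ=2.0433948, Δλ=-1.3315379 rad; a=sin²(Δφ/2)+cosφ1·cosφ2·sin²(Δλ/2)=0.7889977872; c=2·atan2(√a, √(1-a))=2.187066591; dist=6371·c=13933.801 ≈ 13933.8 km; running total=66542.7 km
Leg 5 bearing: y=sinΔλ·cosφ2=-0.75463134, x=cosφ1·sinφ2-sinφ1·cosφ2·cosΔλ=0.31056829; θ=atan2(y, x)=-67.6304° <0 so +360° → 292.3696° ≈ 292.4°
Leg 6: φ1=0.6812945, φ2=0.2605148, Δφ=-0.4207797, Δλ=-0.1081860 rad; a=sin²(Δφ/2)+cosφ1·cosφ2·sin²(Δλ/2)=0.0458086327; c=2·atan2(√a, √(1-a))=0.431396425; dist=6371·c=2748.427 ≈ 2748.4 km; running total=69291.1 km
Leg 6 bearing: y=sinΔλ·cosφ2=-0.10433172, x=cosφ1·sinφ2-sinφ1·cosφ2·cosΔλ=-0.40491444; θ=atan2(y, x)=-165.5512° <0 so +360° → 194.4488° ≈ 194.4°
Leg 7: φ1=0.2605148, φ2=0.3020205, Δφ=0.0415057, Δλ=-0.3458178 rad; a=sin²(Δφ/2)+cosφ1·cosφ2·sin²(Δλ/2)=0.0277379386; c=2·atan2(√a, √(1-a))=0.334653648; dist=6371·c=2132.078 ≈ 2132.1 km; running total=71423.2 km
Leg 7 bearing: y=sinΔλ·cosφ2=-0.32362369, x=cosφ1·sinφ2-sinφ1·cosφ2·cosΔλ=0.05605254; θ=atan2(y, x)=-80.1737° <0 so +360° → 279.8263° ≈ 279.8°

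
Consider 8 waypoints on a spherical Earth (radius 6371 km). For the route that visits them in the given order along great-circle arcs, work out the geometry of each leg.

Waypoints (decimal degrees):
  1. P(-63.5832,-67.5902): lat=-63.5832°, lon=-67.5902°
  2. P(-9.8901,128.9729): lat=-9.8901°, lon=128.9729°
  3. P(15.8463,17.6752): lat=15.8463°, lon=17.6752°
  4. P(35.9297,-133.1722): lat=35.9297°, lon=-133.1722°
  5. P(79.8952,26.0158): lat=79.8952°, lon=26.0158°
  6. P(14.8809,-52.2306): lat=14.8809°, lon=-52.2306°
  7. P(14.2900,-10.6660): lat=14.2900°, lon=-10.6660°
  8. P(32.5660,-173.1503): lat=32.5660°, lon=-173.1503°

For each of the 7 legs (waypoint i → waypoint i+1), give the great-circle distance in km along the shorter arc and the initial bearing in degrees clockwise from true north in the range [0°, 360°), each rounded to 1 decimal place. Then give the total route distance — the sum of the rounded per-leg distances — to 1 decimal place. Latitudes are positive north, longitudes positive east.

Leg 1: dist=11724.7 km, bearing=196.9°
Leg 2: dist=12567.7 km, bearing=283.1°
Leg 3: dist=13492.0 km, bearing=332.5°
Leg 4: dist=7070.2 km, bearing=4.0°
Leg 5: dist=8150.5 km, bearing=261.1°
Leg 6: dist=4466.7 km, bearing=85.3°
Leg 7: dist=14481.8 km, bearing=340.6°
Total: 71953.6 km

Leg 1: φ1=-1.1097362, φ2=-0.1726148, Δφ=0.9371214, Δλ=3.4306733 rad; a=sin²(Δφ/2)+cosφ1·cosφ2·sin²(Δλ/2)=0.6331380203; c=2·atan2(√a, √(1-a))=1.840323843; dist=6371·c=11724.703 ≈ 11724.7 km; running total=11724.7 km
Leg 1 bearing: y=sinΔλ·cosφ2=-0.28083469, x=cosφ1·sinφ2-sinφ1·cosφ2·cosΔλ=-0.92207860; θ=atan2(y, x)=-163.0610° <0 so +360° → 196.9390° ≈ 196.9°
Leg 2: φ1=-0.1726148, φ2=0.2765701, Δφ=0.4491849, Δλ=-1.9425113 rad; a=sin²(Δφ/2)+cosφ1·cosφ2·sin²(Δλ/2)=0.6955591758; c=2·atan2(√a, √(1-a))=1.972642756; dist=6371·c=12567.707 ≈ 12567.7 km; running total=24292.4 km
Leg 2 bearing: y=sinΔλ·cosφ2=-0.89629880, x=cosφ1·sinφ2-sinφ1·cosφ2·cosΔλ=0.20898539; θ=atan2(y, x)=-76.8751° <0 so +360° → 283.1249° ≈ 283.1°
Leg 3: φ1=0.2765701, φ2=0.6270916, Δφ=0.3505215, Δλ=-2.6327838 rad; a=sin²(Δφ/2)+cosφ1·cosφ2·sin²(Δλ/2)=0.7600311704; c=2·atan2(√a, √(1-a))=2.117720264; dist=6371·c=13491.996 ≈ 13492.0 km; running total=37784.4 km
Leg 3 bearing: y=sinΔλ·cosφ2=-0.39445341, x=cosφ1·sinφ2-sinφ1·cosφ2·cosΔλ=0.75758938; θ=atan2(y, x)=-27.5046° <0 so +360° → 332.4954° ≈ 332.5°
Leg 4: φ1=0.6270916, φ2=1.3944343, Δφ=0.7673427, Δλ=2.7783547 rad; a=sin²(Δφ/2)+cosφ1·cosφ2·sin²(Δλ/2)=0.2775539662; c=2·atan2(√a, √(1-a))=1.109742586; dist=6371·c=7070.170 ≈ 7070.2 km; running total=44854.6 km
Leg 4 bearing: y=sinΔλ·cosφ2=0.06233758, x=cosφ1·sinφ2-sinφ1·cosφ2·cosΔλ=0.89341204; θ=atan2(y, x)=3.9913° ≈ 4.0°
Leg 5: φ1=1.3944343, φ2=0.2597207, Δφ=-1.1347136, Δλ=-1.3656573 rad; a=sin²(Δφ/2)+cosφ1·cosφ2·sin²(Δλ/2)=0.3563159798; c=2·atan2(√a, √(1-a))=1.279318490; dist=6371·c=8150.538 ≈ 8150.5 km; running total=53005.1 km
Leg 5 bearing: y=sinΔλ·cosφ2=-0.94619763, x=cosφ1·sinφ2-sinφ1·cosφ2·cosΔλ=-0.14876042; θ=atan2(y, x)=-98.9349° <0 so +360° → 261.0651° ≈ 261.1°
Leg 6: φ1=0.2597207, φ2=0.2494076, Δφ=-0.0103132, Δλ=0.7254391 rad; a=sin²(Δφ/2)+cosφ1·cosφ2·sin²(Δλ/2)=0.1179354602; c=2·atan2(√a, √(1-a))=0.701106210; dist=6371·c=4466.748 ≈ 4466.7 km; running total=57471.8 km
Leg 6 bearing: y=sinΔλ·cosφ2=0.64293570, x=cosφ1·sinφ2-sinφ1·cosφ2·cosΔλ=0.05234911; θ=atan2(y, x)=85.3451° ≈ 85.3°
Leg 7: φ1=0.2494076, φ2=0.5683839, Δφ=0.3189764, Δλ=-2.8358860 rad; a=sin²(Δφ/2)+cosφ1·cosφ2·sin²(Δλ/2)=0.8229839049; c=2·atan2(√a, √(1-a))=2.273086752; dist=6371·c=14481.836 ≈ 14481.8 km; running total=71953.6 km
Leg 7 bearing: y=sinΔλ·cosφ2=-0.25364665, x=cosφ1·sinφ2-sinφ1·cosφ2·cosΔλ=0.71999234; θ=atan2(y, x)=-19.4069° <0 so +360° → 340.5931° ≈ 340.6°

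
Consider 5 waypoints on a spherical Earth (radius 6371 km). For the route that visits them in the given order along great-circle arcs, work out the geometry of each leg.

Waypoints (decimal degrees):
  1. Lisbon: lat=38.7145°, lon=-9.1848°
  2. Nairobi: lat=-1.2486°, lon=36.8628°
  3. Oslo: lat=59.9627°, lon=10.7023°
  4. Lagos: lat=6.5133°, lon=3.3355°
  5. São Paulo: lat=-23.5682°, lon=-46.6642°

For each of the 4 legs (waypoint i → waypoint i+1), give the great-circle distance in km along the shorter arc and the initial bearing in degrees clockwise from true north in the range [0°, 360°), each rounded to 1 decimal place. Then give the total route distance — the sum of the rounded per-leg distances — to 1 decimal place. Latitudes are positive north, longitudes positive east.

Leg 1: φ1=0.6756955, φ2=-0.0217922, Δφ=-0.6974877, Δλ=0.8036822 rad; a=sin²(Δφ/2)+cosφ1·cosφ2·sin²(Δλ/2)=0.2361005593; c=2·atan2(√a, √(1-a))=1.014789328; dist=6371·c=6465.223 ≈ 6465.2 km; running total=6465.2 km
Leg 1 bearing: y=sinΔλ·cosφ2=0.71974572, x=cosφ1·sinφ2-sinφ1·cosφ2·cosΔλ=-0.45099273; θ=atan2(y, x)=122.0713° ≈ 122.1°
Leg 2: φ1=-0.0217922, φ2=1.0465465, Δφ=1.0683387, Δλ=-0.4565869 rad; a=sin²(Δφ/2)+cosφ1·cosφ2·sin²(Δλ/2)=0.2848417316; c=2·atan2(√a, √(1-a))=1.125952915; dist=6371·c=7173.446 ≈ 7173.4 km; running total=13638.6 km
Leg 2 bearing: y=sinΔλ·cosφ2=-0.22069211, x=cosφ1·sinφ2-sinφ1·cosφ2·cosΔλ=0.87528434; θ=atan2(y, x)=-14.1515° <0 so +360° → 345.8485° ≈ 345.8°
Leg 3: φ1=1.0465465, φ2=0.1136785, Δφ=-0.9328680, Δλ=-0.1285749 rad; a=sin²(Δφ/2)+cosφ1·cosφ2·sin²(Δλ/2)=0.2042863504; c=2·atan2(√a, √(1-a))=0.937968577; dist=6371·c=5975.798 ≈ 5975.8 km; running total=19614.4 km
Leg 3 bearing: y=sinΔλ·cosφ2=-0.12739336, x=cosφ1·sinφ2-sinφ1·cosφ2·cosΔλ=-0.79623155; θ=atan2(y, x)=-170.9100° <0 so +360° → 189.0900° ≈ 189.1°
Leg 4: φ1=0.1136785, φ2=-0.4113427, Δφ=-0.5250212, Δλ=-0.8726594 rad; a=sin²(Δφ/2)+cosφ1·cosφ2·sin²(Δλ/2)=0.2299925990; c=2·atan2(√a, √(1-a))=1.000341631; dist=6371·c=6373.177 ≈ 6373.2 km; running total=25987.6 km
Leg 4 bearing: y=sinΔλ·cosφ2=-0.70214160, x=cosφ1·sinφ2-sinφ1·cosφ2·cosΔλ=-0.46409179; θ=atan2(y, x)=-123.4634° <0 so +360° → 236.5366° ≈ 236.5°

Leg 1: dist=6465.2 km, bearing=122.1°
Leg 2: dist=7173.4 km, bearing=345.8°
Leg 3: dist=5975.8 km, bearing=189.1°
Leg 4: dist=6373.2 km, bearing=236.5°
Total: 25987.6 km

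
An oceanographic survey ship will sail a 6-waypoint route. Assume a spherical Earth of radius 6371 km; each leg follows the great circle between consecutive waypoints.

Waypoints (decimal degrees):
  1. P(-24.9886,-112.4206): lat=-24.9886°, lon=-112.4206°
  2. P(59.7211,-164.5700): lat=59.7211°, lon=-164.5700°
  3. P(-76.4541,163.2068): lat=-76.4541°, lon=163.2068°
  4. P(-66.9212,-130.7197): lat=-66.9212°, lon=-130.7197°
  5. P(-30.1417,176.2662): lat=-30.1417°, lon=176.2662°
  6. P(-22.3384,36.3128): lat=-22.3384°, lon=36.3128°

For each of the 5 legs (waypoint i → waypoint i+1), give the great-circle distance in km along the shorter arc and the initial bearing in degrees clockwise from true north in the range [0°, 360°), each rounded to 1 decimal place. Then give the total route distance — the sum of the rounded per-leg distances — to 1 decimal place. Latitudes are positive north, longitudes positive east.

Leg 1: φ1=-0.4361333, φ2=1.0423298, Δφ=1.4784632, Δλ=-0.9101787 rad; a=sin²(Δφ/2)+cosφ1·cosφ2·sin²(Δλ/2)=0.5421925583; c=2·atan2(√a, √(1-a))=1.655281915; dist=6371·c=10545.801 ≈ 10545.8 km; running total=10545.8 km
Leg 1 bearing: y=sinΔλ·cosφ2=-0.39813069, x=cosφ1·sinφ2-sinφ1·cosφ2·cosΔλ=0.91343916; θ=atan2(y, x)=-23.5504° <0 so +360° → 336.4496° ≈ 336.4°
Leg 2: φ1=1.0423298, φ2=-1.3343758, Δφ=-2.3767056, Δλ=5.7207844 rad; a=sin²(Δφ/2)+cosφ1·cosφ2·sin²(Δλ/2)=0.8698251808; c=2·atan2(√a, √(1-a))=2.403347008; dist=6371·c=15311.724 ≈ 15311.7 km; running total=25857.5 km
Leg 2 bearing: y=sinΔλ·cosφ2=-0.12489280, x=cosφ1·sinφ2-sinφ1·cosφ2·cosΔλ=-0.66130109; θ=atan2(y, x)=-169.3051° <0 so +360° → 190.6949° ≈ 190.7°
Leg 3: φ1=-1.3343758, φ2=-1.1679953, Δφ=0.1663805, Δλ=-5.1299852 rad; a=sin²(Δφ/2)+cosφ1·cosφ2·sin²(Δλ/2)=0.0341937632; c=2·atan2(√a, √(1-a))=0.371971874; dist=6371·c=2369.833 ≈ 2369.8 km; running total=28227.3 km
Leg 3 bearing: y=sinΔλ·cosφ2=0.35831108, x=cosφ1·sinφ2-sinφ1·cosφ2·cosΔλ=-0.06092098; θ=atan2(y, x)=99.6493° ≈ 99.6°
Leg 4: φ1=-1.1679953, φ2=-0.5260719, Δφ=0.6419234, Δλ=5.3579147 rad; a=sin²(Δφ/2)+cosφ1·cosφ2·sin²(Δλ/2)=0.1670515269; c=2·atan2(√a, √(1-a))=0.842100883; dist=6371·c=5365.025 ≈ 5365.0 km; running total=33592.3 km
Leg 4 bearing: y=sinΔλ·cosφ2=-0.69077702, x=cosφ1·sinφ2-sinφ1·cosφ2·cosΔλ=0.28179491; θ=atan2(y, x)=-67.8075° <0 so +360° → 292.1925° ≈ 292.2°
Leg 5: φ1=-0.5260719, φ2=-0.3898786, Δφ=0.1361933, Δλ=-2.4426476 rad; a=sin²(Δφ/2)+cosφ1·cosφ2·sin²(Δλ/2)=0.7107401027; c=2·atan2(√a, √(1-a))=2.005873301; dist=6371·c=12779.419 ≈ 12779.4 km; running total=46371.7 km
Leg 5 bearing: y=sinΔλ·cosφ2=-0.59512583, x=cosφ1·sinφ2-sinφ1·cosφ2·cosΔλ=-0.68423657; θ=atan2(y, x)=-138.9844° <0 so +360° → 221.0156° ≈ 221.0°

Leg 1: dist=10545.8 km, bearing=336.4°
Leg 2: dist=15311.7 km, bearing=190.7°
Leg 3: dist=2369.8 km, bearing=99.6°
Leg 4: dist=5365.0 km, bearing=292.2°
Leg 5: dist=12779.4 km, bearing=221.0°
Total: 46371.7 km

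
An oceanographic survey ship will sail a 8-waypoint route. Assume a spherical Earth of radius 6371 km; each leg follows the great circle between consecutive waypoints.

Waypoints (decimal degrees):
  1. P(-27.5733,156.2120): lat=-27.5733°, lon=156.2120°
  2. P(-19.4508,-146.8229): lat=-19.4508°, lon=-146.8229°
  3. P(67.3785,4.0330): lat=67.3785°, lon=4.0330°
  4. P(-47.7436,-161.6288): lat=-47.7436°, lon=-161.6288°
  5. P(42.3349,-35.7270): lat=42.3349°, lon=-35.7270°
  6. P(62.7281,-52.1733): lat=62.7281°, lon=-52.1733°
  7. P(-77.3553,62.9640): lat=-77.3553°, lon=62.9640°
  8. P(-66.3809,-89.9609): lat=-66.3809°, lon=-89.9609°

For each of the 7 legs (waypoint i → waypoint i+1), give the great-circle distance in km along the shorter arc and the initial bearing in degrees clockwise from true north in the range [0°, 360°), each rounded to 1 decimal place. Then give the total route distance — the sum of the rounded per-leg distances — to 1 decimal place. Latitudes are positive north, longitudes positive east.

Leg 1: dist=5829.5 km, bearing=94.1°
Leg 2: dist=14301.9 km, bearing=13.9°
Leg 3: dist=17683.8 km, bearing=332.3°
Leg 4: dist=15809.8 km, bearing=77.6°
Leg 5: dist=2508.8 km, bearing=340.2°
Leg 6: dist=17289.8 km, bearing=151.5°
Leg 7: dist=3927.6 km, bearing=198.4°
Total: 77351.2 km

Leg 1: φ1=-0.4812449, φ2=-0.3394805, Δφ=0.1417644, Δλ=-5.2889568 rad; a=sin²(Δφ/2)+cosφ1·cosφ2·sin²(Δλ/2)=0.1951044805; c=2·atan2(√a, √(1-a))=0.914999415; dist=6371·c=5829.461 ≈ 5829.5 km; running total=5829.5 km
Leg 1 bearing: y=sinΔλ·cosφ2=0.79049282, x=cosφ1·sinφ2-sinφ1·cosφ2·cosΔλ=-0.05723631; θ=atan2(y, x)=94.1413° ≈ 94.1°
Leg 2: φ1=-0.3394805, φ2=1.1759767, Δφ=1.5154572, Δλ=2.6329322 rad; a=sin²(Δφ/2)+cosφ1·cosφ2·sin²(Δλ/2)=0.8120752482; c=2·atan2(√a, √(1-a))=2.244840098; dist=6371·c=14301.876 ≈ 14301.9 km; running total=20131.4 km
Leg 2 bearing: y=sinΔλ·cosφ2=0.18732351, x=cosφ1·sinφ2-sinφ1·cosφ2·cosΔλ=0.75851570; θ=atan2(y, x)=13.8722° ≈ 13.9°
Leg 3: φ1=1.1759767, φ2=-0.8332830, Δφ=-2.0092597, Δλ=-2.8913439 rad; a=sin²(Δφ/2)+cosφ1·cosφ2·sin²(Δλ/2)=0.9668980753; c=2·atan2(√a, √(1-a))=2.775675946; dist=6371·c=17683.831 ≈ 17683.8 km; running total=37815.2 km
Leg 3 bearing: y=sinΔλ·cosφ2=-0.16652876, x=cosφ1·sinφ2-sinφ1·cosφ2·cosΔλ=0.31669057; θ=atan2(y, x)=-27.7372° <0 so +360° → 332.2628° ≈ 332.3°
Leg 4: φ1=-0.8332830, φ2=0.7388834, Δφ=1.5721664, Δλ=2.1974009 rad; a=sin²(Δφ/2)+cosφ1·cosφ2·sin²(Δλ/2)=0.8949753242; c=2·atan2(√a, √(1-a))=2.481524834; dist=6371·c=15809.795 ≈ 15809.8 km; running total=53625.0 km
Leg 4 bearing: y=sinΔλ·cosφ2=0.59878618, x=cosφ1·sinφ2-sinφ1·cosφ2·cosΔλ=0.13203439; θ=atan2(y, x)=77.5651° ≈ 77.6°
Leg 5: φ1=0.7388834, φ2=1.0948119, Δφ=0.3559285, Δλ=-0.2870421 rad; a=sin²(Δφ/2)+cosφ1·cosφ2·sin²(Δλ/2)=0.0382676271; c=2·atan2(√a, √(1-a))=0.393781557; dist=6371·c=2508.782 ≈ 2508.8 km; running total=56133.8 km
Leg 5 bearing: y=sinΔλ·cosφ2=-0.12972789, x=cosφ1·sinφ2-sinφ1·cosφ2·cosΔλ=0.36108661; θ=atan2(y, x)=-19.7619° <0 so +360° → 340.2381° ≈ 340.2°
Leg 6: φ1=1.0948119, φ2=-1.3501047, Δφ=-2.4449166, Δλ=2.0095250 rad; a=sin²(Δφ/2)+cosφ1·cosφ2·sin²(Δλ/2)=0.9549464045; c=2·atan2(√a, √(1-a))=2.713821926; dist=6371·c=17289.759 ≈ 17289.8 km; running total=73423.6 km
Leg 6 bearing: y=sinΔλ·cosφ2=0.19817263, x=cosφ1·sinφ2-sinφ1·cosφ2·cosΔλ=-0.36444846; θ=atan2(y, x)=151.4644° ≈ 151.5°
Leg 7: φ1=-1.3501047, φ2=-1.1585653, Δφ=0.1915394, Δλ=-2.6690430 rad; a=sin²(Δφ/2)+cosφ1·cosφ2·sin²(Δλ/2)=0.0920431497; c=2·atan2(√a, √(1-a))=0.616488568; dist=6371·c=3927.649 ≈ 3927.6 km; running total=77351.2 km
Leg 7 bearing: y=sinΔλ·cosφ2=-0.18236109, x=cosφ1·sinφ2-sinφ1·cosφ2·cosΔλ=-0.54866134; θ=atan2(y, x)=-161.6145° <0 so +360° → 198.3855° ≈ 198.4°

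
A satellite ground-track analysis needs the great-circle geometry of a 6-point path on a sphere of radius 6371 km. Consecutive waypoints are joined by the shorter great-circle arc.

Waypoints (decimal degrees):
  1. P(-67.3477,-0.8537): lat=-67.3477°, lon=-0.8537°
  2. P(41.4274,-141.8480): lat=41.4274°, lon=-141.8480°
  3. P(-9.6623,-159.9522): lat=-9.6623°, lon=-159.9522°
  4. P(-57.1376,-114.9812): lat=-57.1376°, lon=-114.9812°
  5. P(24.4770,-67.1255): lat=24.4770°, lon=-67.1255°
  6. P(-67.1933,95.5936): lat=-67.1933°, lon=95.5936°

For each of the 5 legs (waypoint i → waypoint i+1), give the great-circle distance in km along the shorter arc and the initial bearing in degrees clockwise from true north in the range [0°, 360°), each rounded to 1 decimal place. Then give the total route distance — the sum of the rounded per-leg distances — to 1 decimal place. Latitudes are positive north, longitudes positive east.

Leg 1: φ1=-1.1754391, φ2=0.7230445, Δφ=1.8984836, Δλ=-2.4608148 rad; a=sin²(Δφ/2)+cosφ1·cosφ2·sin²(Δλ/2)=0.9175151762; c=2·atan2(√a, √(1-a))=2.558984275; dist=6371·c=16303.289 ≈ 16303.3 km; running total=16303.3 km
Leg 1 bearing: y=sinΔλ·cosφ2=-0.47191908, x=cosφ1·sinφ2-sinφ1·cosφ2·cosΔλ=-0.28287222; θ=atan2(y, x)=-120.9388° <0 so +360° → 239.0612° ≈ 239.1°
Leg 2: φ1=0.7230445, φ2=-0.1686389, Δφ=-0.8916835, Δλ=-0.3159779 rad; a=sin²(Δφ/2)+cosφ1·cosφ2·sin²(Δλ/2)=0.2042452941; c=2·atan2(√a, √(1-a))=0.937866742; dist=6371·c=5975.149 ≈ 5975.1 km; running total=22278.4 km
Leg 2 bearing: y=sinΔλ·cosφ2=-0.30633790, x=cosφ1·sinφ2-sinφ1·cosφ2·cosΔλ=-0.74583759; θ=atan2(y, x)=-157.6706° <0 so +360° → 202.3294° ≈ 202.3°
Leg 3: φ1=-0.1686389, φ2=-0.9972392, Δφ=-0.8286003, Δλ=0.7848920 rad; a=sin²(Δφ/2)+cosφ1·cosφ2·sin²(Δλ/2)=0.2402883705; c=2·atan2(√a, √(1-a))=1.024620447; dist=6371·c=6527.857 ≈ 6527.9 km; running total=28806.3 km
Leg 3 bearing: y=sinΔλ·cosφ2=0.38349839, x=cosφ1·sinφ2-sinφ1·cosφ2·cosΔλ=-0.76362849; θ=atan2(y, x)=153.3339° ≈ 153.3°
Leg 4: φ1=-0.9972392, φ2=0.4272042, Δφ=1.4244435, Δλ=0.8352395 rad; a=sin²(Δφ/2)+cosφ1·cosφ2·sin²(Δλ/2)=0.5083239018; c=2·atan2(√a, √(1-a))=1.587444900; dist=6371·c=10113.611 ≈ 10113.6 km; running total=38919.9 km
Leg 4 bearing: y=sinΔλ·cosφ2=0.67482076, x=cosφ1·sinφ2-sinφ1·cosφ2·cosΔλ=0.73779386; θ=atan2(y, x)=42.4475° ≈ 42.4°
Leg 5: φ1=0.4272042, φ2=-1.1727443, Δφ=-1.5999486, Δλ=2.8399841 rad; a=sin²(Δφ/2)+cosφ1·cosφ2·sin²(Δλ/2)=0.8593983996; c=2·atan2(√a, √(1-a))=2.372866418; dist=6371·c=15117.532 ≈ 15117.5 km; running total=54037.4 km
Leg 5 bearing: y=sinΔλ·cosφ2=0.11514608, x=cosφ1·sinφ2-sinφ1·cosφ2·cosΔλ=-0.68561836; θ=atan2(y, x)=170.4664° ≈ 170.5°

Leg 1: dist=16303.3 km, bearing=239.1°
Leg 2: dist=5975.1 km, bearing=202.3°
Leg 3: dist=6527.9 km, bearing=153.3°
Leg 4: dist=10113.6 km, bearing=42.4°
Leg 5: dist=15117.5 km, bearing=170.5°
Total: 54037.4 km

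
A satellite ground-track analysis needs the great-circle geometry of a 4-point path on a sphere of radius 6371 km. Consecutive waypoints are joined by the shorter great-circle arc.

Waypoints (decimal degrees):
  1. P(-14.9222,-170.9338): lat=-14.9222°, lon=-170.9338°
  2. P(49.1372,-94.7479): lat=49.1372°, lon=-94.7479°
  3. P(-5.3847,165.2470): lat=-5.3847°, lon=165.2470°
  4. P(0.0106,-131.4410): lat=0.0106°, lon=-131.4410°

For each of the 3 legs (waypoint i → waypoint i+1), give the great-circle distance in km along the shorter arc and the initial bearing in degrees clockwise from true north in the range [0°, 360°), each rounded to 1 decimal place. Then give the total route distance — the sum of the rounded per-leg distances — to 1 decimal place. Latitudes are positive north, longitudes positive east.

Leg 1: φ1=-0.2604415, φ2=0.8576059, Δφ=1.1180474, Δλ=1.3296948 rad; a=sin²(Δφ/2)+cosφ1·cosφ2·sin²(Δλ/2)=0.5218992448; c=2·atan2(√a, √(1-a))=1.614608832; dist=6371·c=10286.673 ≈ 10286.7 km; running total=10286.7 km
Leg 1 bearing: y=sinΔλ·cosφ2=0.63532611, x=cosφ1·sinφ2-sinφ1·cosφ2·cosΔλ=0.77100093; θ=atan2(y, x)=39.4895° ≈ 39.5°
Leg 2: φ1=0.8576059, φ2=-0.0939807, Δφ=-0.9515867, Δλ=4.5377670 rad; a=sin²(Δφ/2)+cosφ1·cosφ2·sin²(Δλ/2)=0.5920680402; c=2·atan2(√a, √(1-a))=1.755989168; dist=6371·c=11187.407 ≈ 11187.4 km; running total=21474.1 km
Leg 2 bearing: y=sinΔλ·cosφ2=-0.98044646, x=cosφ1·sinφ2-sinφ1·cosφ2·cosΔλ=0.06941641; θ=atan2(y, x)=-85.9502° <0 so +360° → 274.0498° ≈ 274.0°
Leg 3: φ1=-0.0939807, φ2=0.0001850, Δφ=0.0941657, Δλ=-5.1781825 rad; a=sin²(Δφ/2)+cosφ1·cosφ2·sin²(Δλ/2)=0.2764337399; c=2·atan2(√a, √(1-a))=1.107239361; dist=6371·c=7054.222 ≈ 7054.2 km; running total=28528.3 km
Leg 3 bearing: y=sinΔλ·cosφ2=0.89346546, x=cosφ1·sinφ2-sinφ1·cosφ2·cosΔλ=0.04233183; θ=atan2(y, x)=87.2874° ≈ 87.3°

Leg 1: dist=10286.7 km, bearing=39.5°
Leg 2: dist=11187.4 km, bearing=274.0°
Leg 3: dist=7054.2 km, bearing=87.3°
Total: 28528.3 km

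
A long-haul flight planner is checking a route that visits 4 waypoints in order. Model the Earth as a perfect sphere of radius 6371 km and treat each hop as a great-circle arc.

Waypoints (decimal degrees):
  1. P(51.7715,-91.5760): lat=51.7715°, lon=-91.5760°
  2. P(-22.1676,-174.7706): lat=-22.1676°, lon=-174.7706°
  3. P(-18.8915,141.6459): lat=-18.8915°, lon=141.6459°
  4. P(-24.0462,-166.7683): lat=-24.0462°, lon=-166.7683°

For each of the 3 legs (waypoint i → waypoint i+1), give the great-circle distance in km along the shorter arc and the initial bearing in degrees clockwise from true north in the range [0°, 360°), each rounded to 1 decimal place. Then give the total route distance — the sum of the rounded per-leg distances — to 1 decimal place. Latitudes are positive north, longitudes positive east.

Leg 1: dist=11476.3 km, bearing=250.8°
Leg 2: dist=4538.1 km, bearing=266.4°
Leg 3: dist=5340.3 km, bearing=105.8°
Total: 21354.7 km

Leg 1: φ1=0.9035831, φ2=-0.3868976, Δφ=-1.2904807, Δλ=-1.4520197 rad; a=sin²(Δφ/2)+cosφ1·cosφ2·sin²(Δλ/2)=0.6142474832; c=2·atan2(√a, √(1-a))=1.801327797; dist=6371·c=11476.259 ≈ 11476.3 km; running total=11476.3 km
Leg 1 bearing: y=sinΔλ·cosφ2=-0.91955923, x=cosφ1·sinφ2-sinφ1·cosφ2·cosΔλ=-0.31968871; θ=atan2(y, x)=-109.1702° <0 so +360° → 250.8298° ≈ 250.8°
Leg 2: φ1=-0.3868976, φ2=-0.3297189, Δφ=0.0571787, Δλ=5.5225097 rad; a=sin²(Δφ/2)+cosφ1·cosφ2·sin²(Δλ/2)=0.1215703210; c=2·atan2(√a, √(1-a))=0.712301983; dist=6371·c=4538.076 ≈ 4538.1 km; running total=16014.4 km
Leg 2 bearing: y=sinΔλ·cosφ2=-0.65227475, x=cosφ1·sinφ2-sinφ1·cosφ2·cosΔλ=-0.04125007; θ=atan2(y, x)=-93.6186° <0 so +360° → 266.3814° ≈ 266.4°
Leg 3: φ1=-0.3297189, φ2=-0.4196854, Δφ=-0.0899665, Δλ=-5.3828432 rad; a=sin²(Δφ/2)+cosφ1·cosφ2·sin²(Δλ/2)=0.1656071763; c=2·atan2(√a, √(1-a))=0.838222132; dist=6371·c=5340.313 ≈ 5340.3 km; running total=21354.7 km
Leg 3 bearing: y=sinΔλ·cosφ2=0.71554173, x=cosφ1·sinφ2-sinφ1·cosφ2·cosΔλ=-0.20180631; θ=atan2(y, x)=105.7502° ≈ 105.8°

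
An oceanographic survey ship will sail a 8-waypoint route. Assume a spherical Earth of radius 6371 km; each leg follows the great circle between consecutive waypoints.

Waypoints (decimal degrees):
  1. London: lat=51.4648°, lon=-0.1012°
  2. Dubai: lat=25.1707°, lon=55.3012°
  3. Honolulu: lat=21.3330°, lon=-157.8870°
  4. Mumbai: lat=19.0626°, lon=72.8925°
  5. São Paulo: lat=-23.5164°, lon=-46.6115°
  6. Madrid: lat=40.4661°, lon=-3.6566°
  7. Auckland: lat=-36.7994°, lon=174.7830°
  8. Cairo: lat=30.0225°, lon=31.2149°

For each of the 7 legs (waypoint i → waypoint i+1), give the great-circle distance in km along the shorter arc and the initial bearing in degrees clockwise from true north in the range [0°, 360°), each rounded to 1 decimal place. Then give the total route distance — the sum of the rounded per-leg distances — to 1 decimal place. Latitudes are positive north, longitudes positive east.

Leg 1: φ1=0.8982302, φ2=0.4393116, Δφ=-0.4589186, Δλ=0.9669543 rad; a=sin²(Δφ/2)+cosφ1·cosφ2·sin²(Δλ/2)=0.1735768826; c=2·atan2(√a, √(1-a))=0.859460493; dist=6371·c=5475.623 ≈ 5475.6 km; running total=5475.6 km
Leg 1 bearing: y=sinΔλ·cosφ2=0.74499671, x=cosφ1·sinφ2-sinφ1·cosφ2·cosΔλ=-0.13700984; θ=atan2(y, x)=100.4206° ≈ 100.4°
Leg 2: φ1=0.4393116, φ2=0.3723311, Δφ=-0.0669805, Δλ=-3.7208360 rad; a=sin²(Δφ/2)+cosφ1·cosφ2·sin²(Δλ/2)=0.7753948829; c=2·atan2(√a, √(1-a))=2.154106500; dist=6371·c=13723.813 ≈ 13723.8 km; running total=19199.4 km
Leg 2 bearing: y=sinΔλ·cosφ2=0.50988467, x=cosφ1·sinφ2-sinφ1·cosφ2·cosΔλ=0.66079365; θ=atan2(y, x)=37.6547° ≈ 37.7°
Leg 3: φ1=0.3723311, φ2=0.3327051, Δφ=-0.0396260, Δλ=4.0278621 rad; a=sin²(Δφ/2)+cosφ1·cosφ2·sin²(Δλ/2)=0.7189350915; c=2·atan2(√a, √(1-a))=2.024024635; dist=6371·c=12895.061 ≈ 12895.1 km; running total=32094.5 km
Leg 3 bearing: y=sinΔλ·cosφ2=-0.73223454, x=cosφ1·sinφ2-sinφ1·cosφ2·cosΔλ=0.52163425; θ=atan2(y, x)=-54.5344° <0 so +360° → 305.4656° ≈ 305.5°
Leg 4: φ1=0.3327051, φ2=-0.4104386, Δφ=-0.7431437, Δλ=-2.0857383 rad; a=sin²(Δφ/2)+cosφ1·cosφ2·sin²(Δλ/2)=0.7785676830; c=2·atan2(√a, √(1-a))=2.161728505; dist=6371·c=13772.372 ≈ 13772.4 km; running total=45866.9 km
Leg 4 bearing: y=sinΔλ·cosφ2=-0.79803756, x=cosφ1·sinφ2-sinφ1·cosφ2·cosΔλ=-0.22964370; θ=atan2(y, x)=-106.0537° <0 so +360° → 253.9463° ≈ 253.9°
Leg 5: φ1=-0.4104386, φ2=0.7062667, Δφ=1.1167053, Δλ=0.7497044 rad; a=sin²(Δφ/2)+cosφ1·cosφ2·sin²(Δλ/2)=0.3741942874; c=2·atan2(√a, √(1-a))=1.316451440; dist=6371·c=8387.112 ≈ 8387.1 km; running total=54254.0 km
Leg 5 bearing: y=sinΔλ·cosφ2=0.51841946, x=cosφ1·sinφ2-sinφ1·cosφ2·cosΔλ=0.81727165; θ=atan2(y, x)=32.3882° ≈ 32.4°
Leg 6: φ1=0.7062667, φ2=-0.6422707, Δφ=-1.3485374, Δλ=3.1143585 rad; a=sin²(Δφ/2)+cosφ1·cosφ2·sin²(Δλ/2)=0.9988635255; c=2·atan2(√a, √(1-a))=3.074156602; dist=6371·c=19585.452 ≈ 19585.5 km; running total=73839.5 km
Leg 6 bearing: y=sinΔλ·cosφ2=0.02180469, x=cosφ1·sinφ2-sinφ1·cosφ2·cosΔλ=0.06375960; θ=atan2(y, x)=18.8798° ≈ 18.9°
Leg 7: φ1=-0.6422707, φ2=0.5239915, Δφ=1.1662622, Δλ=-2.5057360 rad; a=sin²(Δφ/2)+cosφ1·cosφ2·sin²(Δλ/2)=0.9287582614; c=2·atan2(√a, √(1-a))=2.601219020; dist=6371·c=16572.366 ≈ 16572.4 km; running total=90411.9 km
Leg 7 bearing: y=sinΔλ·cosφ2=-0.51418720, x=cosφ1·sinφ2-sinφ1·cosφ2·cosΔλ=-0.01664140; θ=atan2(y, x)=-91.8537° <0 so +360° → 268.1463° ≈ 268.1°

Leg 1: dist=5475.6 km, bearing=100.4°
Leg 2: dist=13723.8 km, bearing=37.7°
Leg 3: dist=12895.1 km, bearing=305.5°
Leg 4: dist=13772.4 km, bearing=253.9°
Leg 5: dist=8387.1 km, bearing=32.4°
Leg 6: dist=19585.5 km, bearing=18.9°
Leg 7: dist=16572.4 km, bearing=268.1°
Total: 90411.9 km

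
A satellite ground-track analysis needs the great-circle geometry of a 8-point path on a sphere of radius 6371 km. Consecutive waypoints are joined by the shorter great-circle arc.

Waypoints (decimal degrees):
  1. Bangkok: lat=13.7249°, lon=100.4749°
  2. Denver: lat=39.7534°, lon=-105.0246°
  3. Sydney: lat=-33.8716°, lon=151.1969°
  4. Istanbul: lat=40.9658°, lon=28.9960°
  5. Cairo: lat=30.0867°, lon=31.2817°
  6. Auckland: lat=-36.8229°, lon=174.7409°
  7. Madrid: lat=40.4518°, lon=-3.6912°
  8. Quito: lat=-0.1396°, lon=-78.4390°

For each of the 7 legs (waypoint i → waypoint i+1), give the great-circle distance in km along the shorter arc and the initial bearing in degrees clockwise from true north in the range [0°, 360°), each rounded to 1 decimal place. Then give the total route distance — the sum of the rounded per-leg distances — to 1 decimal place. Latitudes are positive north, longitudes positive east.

Leg 1: φ1=0.2395447, φ2=0.6938277, Δφ=0.4542830, Δλ=-3.5866429 rad; a=sin²(Δφ/2)+cosφ1·cosφ2·sin²(Δλ/2)=0.7611878348; c=2·atan2(√a, √(1-a))=2.120430913; dist=6371·c=13509.265 ≈ 13509.3 km; running total=13509.3 km
Leg 1 bearing: y=sinΔλ·cosφ2=0.33097255, x=cosφ1·sinφ2-sinφ1·cosφ2·cosΔλ=0.78586311; θ=atan2(y, x)=22.8388° ≈ 22.8°
Leg 2: φ1=0.6938277, φ2=-0.5911709, Δφ=-1.2849987, Δλ=4.4719088 rad; a=sin²(Δφ/2)+cosφ1·cosφ2·sin²(Δλ/2)=0.7542182565; c=2·atan2(√a, √(1-a))=2.104164455; dist=6371·c=13405.632 ≈ 13405.6 km; running total=26914.9 km
Leg 2 bearing: y=sinΔλ·cosφ2=-0.80639602, x=cosφ1·sinφ2-sinφ1·cosφ2·cosΔλ=-0.30202279; θ=atan2(y, x)=-110.5326° <0 so +360° → 249.4674° ≈ 249.5°
Leg 3: φ1=-0.5911709, φ2=0.7149881, Δφ=1.3061590, Δλ=-2.1328081 rad; a=sin²(Δφ/2)+cosφ1·cosφ2·sin²(Δλ/2)=0.8497443535; c=2·atan2(√a, √(1-a))=2.345478121; dist=6371·c=14943.041 ≈ 14943.0 km; running total=41857.9 km
Leg 3 bearing: y=sinΔλ·cosφ2=-0.63895503, x=cosφ1·sinφ2-sinφ1·cosφ2·cosΔλ=0.32008127; θ=atan2(y, x)=-63.3917° <0 so +360° → 296.6083° ≈ 296.6°
Leg 4: φ1=0.7149881, φ2=0.5251120, Δφ=-0.1898761, Δλ=0.0398930 rad; a=sin²(Δφ/2)+cosφ1·cosφ2·sin²(Δλ/2)=0.0092461027; c=2·atan2(√a, √(1-a))=0.192610912; dist=6371·c=1227.124 ≈ 1227.1 km; running total=43085.0 km
Leg 4 bearing: y=sinΔλ·cosφ2=0.03450897, x=cosφ1·sinφ2-sinφ1·cosφ2·cosΔλ=-0.18828590; θ=atan2(y, x)=169.6141° ≈ 169.6°
Leg 5: φ1=0.5251120, φ2=-0.6426808, Δφ=-1.1677928, Δλ=2.5038354 rad; a=sin²(Δφ/2)+cosφ1·cosφ2·sin²(Δλ/2)=0.9284733287; c=2·atan2(√a, √(1-a))=2.600112336; dist=6371·c=16565.316 ≈ 16565.3 km; running total=59650.3 km
Leg 5 bearing: y=sinΔλ·cosφ2=0.47660891, x=cosφ1·sinφ2-sinφ1·cosφ2·cosΔλ=-0.19617943; θ=atan2(y, x)=112.3728° ≈ 112.4°
Leg 6: φ1=-0.6426808, φ2=0.7060171, Δφ=1.3486979, Δλ=-3.1142276 rad; a=sin²(Δφ/2)+cosφ1·cosφ2·sin²(Δλ/2)=0.9988834351; c=2·atan2(√a, √(1-a))=3.074750131; dist=6371·c=19589.233 ≈ 19589.2 km; running total=79239.5 km
Leg 6 bearing: y=sinΔλ·cosφ2=-0.02082087, x=cosφ1·sinφ2-sinφ1·cosφ2·cosΔλ=0.06346467; θ=atan2(y, x)=-18.1631° <0 so +360° → 341.8369° ≈ 341.8°
Leg 7: φ1=0.7060171, φ2=-0.0024365, Δφ=-0.7084536, Δλ=-1.3045952 rad; a=sin²(Δφ/2)+cosφ1·cosφ2·sin²(Δλ/2)=0.4006995354; c=2·atan2(√a, √(1-a))=1.370866119; dist=6371·c=8733.788 ≈ 8733.8 km; running total=87973.3 km
Leg 7 bearing: y=sinΔλ·cosφ2=-0.96477436, x=cosφ1·sinφ2-sinφ1·cosφ2·cosΔλ=-0.17253436; θ=atan2(y, x)=-100.1392° <0 so +360° → 259.8608° ≈ 259.9°

Leg 1: dist=13509.3 km, bearing=22.8°
Leg 2: dist=13405.6 km, bearing=249.5°
Leg 3: dist=14943.0 km, bearing=296.6°
Leg 4: dist=1227.1 km, bearing=169.6°
Leg 5: dist=16565.3 km, bearing=112.4°
Leg 6: dist=19589.2 km, bearing=341.8°
Leg 7: dist=8733.8 km, bearing=259.9°
Total: 87973.3 km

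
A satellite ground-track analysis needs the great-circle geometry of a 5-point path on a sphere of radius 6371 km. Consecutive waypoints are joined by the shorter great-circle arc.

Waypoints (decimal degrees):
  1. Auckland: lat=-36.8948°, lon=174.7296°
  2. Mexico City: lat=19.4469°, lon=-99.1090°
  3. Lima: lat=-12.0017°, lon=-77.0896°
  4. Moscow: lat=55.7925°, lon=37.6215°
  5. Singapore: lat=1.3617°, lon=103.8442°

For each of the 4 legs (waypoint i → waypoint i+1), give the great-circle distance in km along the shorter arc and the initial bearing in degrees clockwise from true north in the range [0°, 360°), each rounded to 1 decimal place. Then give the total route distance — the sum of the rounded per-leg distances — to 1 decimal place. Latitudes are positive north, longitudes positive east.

Leg 1: dist=10962.9 km, bearing=72.1°
Leg 2: dist=4247.9 km, bearing=143.6°
Leg 3: dist=12642.2 km, bearing=33.9°
Leg 4: dist=8422.3 km, bearing=109.3°
Total: 36275.3 km

Leg 1: φ1=-0.6439357, φ2=0.3394124, Δφ=0.9833482, Δλ=-4.7793852 rad; a=sin²(Δφ/2)+cosφ1·cosφ2·sin²(Δλ/2)=0.5746952936; c=2·atan2(√a, √(1-a))=1.720748242; dist=6371·c=10962.887 ≈ 10962.9 km; running total=10962.9 km
Leg 1 bearing: y=sinΔλ·cosφ2=0.94083503, x=cosφ1·sinφ2-sinφ1·cosφ2·cosΔλ=0.30415770; θ=atan2(y, x)=72.0848° ≈ 72.1°
Leg 2: φ1=0.3394124, φ2=-0.2094692, Δφ=-0.5488816, Δλ=0.3843110 rad; a=sin²(Δφ/2)+cosφ1·cosφ2·sin²(Δλ/2)=0.1070848237; c=2·atan2(√a, √(1-a))=0.666758691; dist=6371·c=4247.920 ≈ 4247.9 km; running total=15210.8 km
Leg 2 bearing: y=sinΔλ·cosφ2=0.36672529, x=cosφ1·sinφ2-sinφ1·cosφ2·cosΔλ=-0.49797914; θ=atan2(y, x)=143.6311° ≈ 143.6°
Leg 3: φ1=-0.2094692, φ2=0.9737628, Δφ=1.1832320, Δλ=2.0020864 rad; a=sin²(Δφ/2)+cosφ1·cosφ2·sin²(Δλ/2)=0.7009257675; c=2·atan2(√a, √(1-a))=1.984334256; dist=6371·c=12642.194 ≈ 12642.2 km; running total=27853.0 km
Leg 3 bearing: y=sinΔλ·cosφ2=0.51071018, x=cosφ1·sinφ2-sinφ1·cosφ2·cosΔλ=0.76005951; θ=atan2(y, x)=33.8985° ≈ 33.9°
Leg 4: φ1=0.9737628, φ2=0.0237661, Δφ=-0.9499967, Δλ=1.1558042 rad; a=sin²(Δφ/2)+cosφ1·cosφ2·sin²(Δλ/2)=0.3768725550; c=2·atan2(√a, √(1-a))=1.321982085; dist=6371·c=8422.348 ≈ 8422.3 km; running total=36275.3 km
Leg 4 bearing: y=sinΔλ·cosφ2=0.91486105, x=cosφ1·sinφ2-sinφ1·cosφ2·cosΔλ=-0.31998093; θ=atan2(y, x)=109.2777° ≈ 109.3°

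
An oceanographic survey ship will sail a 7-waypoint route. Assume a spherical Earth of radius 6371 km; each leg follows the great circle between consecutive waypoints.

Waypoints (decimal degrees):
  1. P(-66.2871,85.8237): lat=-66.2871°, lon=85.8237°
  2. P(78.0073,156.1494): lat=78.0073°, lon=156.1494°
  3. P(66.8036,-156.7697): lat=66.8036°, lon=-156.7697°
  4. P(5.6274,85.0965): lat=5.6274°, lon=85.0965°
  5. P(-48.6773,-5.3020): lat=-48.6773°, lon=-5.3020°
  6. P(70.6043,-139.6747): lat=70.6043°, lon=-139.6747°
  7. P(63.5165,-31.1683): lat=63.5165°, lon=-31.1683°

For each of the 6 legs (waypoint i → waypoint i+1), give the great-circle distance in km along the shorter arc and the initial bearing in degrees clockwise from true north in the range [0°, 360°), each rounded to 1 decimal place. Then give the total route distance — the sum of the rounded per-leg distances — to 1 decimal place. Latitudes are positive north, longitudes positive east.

Leg 1: φ1=-1.1569281, φ2=1.3614842, Δφ=2.5184124, Δλ=1.2274150 rad; a=sin²(Δφ/2)+cosφ1·cosφ2·sin²(Δλ/2)=0.9337278399; c=2·atan2(√a, √(1-a))=2.620861556; dist=6371·c=16697.509 ≈ 16697.5 km; running total=16697.5 km
Leg 1 bearing: y=sinΔλ·cosφ2=0.19565680, x=cosφ1·sinφ2-sinφ1·cosφ2·cosΔλ=0.45742656; θ=atan2(y, x)=23.1580° ≈ 23.2°
Leg 2: φ1=1.3614842, φ2=1.1659428, Δφ=-0.1955415, Δλ=-5.4614686 rad; a=sin²(Δφ/2)+cosφ1·cosφ2·sin²(Δλ/2)=0.0225842492; c=2·atan2(√a, √(1-a))=0.301704116; dist=6371·c=1922.157 ≈ 1922.2 km; running total=18619.7 km
Leg 2 bearing: y=sinΔλ·cosφ2=0.28844765, x=cosφ1·sinφ2-sinφ1·cosφ2·cosΔλ=-0.07137758; θ=atan2(y, x)=103.8989° ≈ 103.9°
Leg 3: φ1=1.1659428, φ2=0.0982167, Δφ=-1.0677261, Δλ=4.2213615 rad; a=sin²(Δφ/2)+cosφ1·cosφ2·sin²(Δλ/2)=0.5473510994; c=2·atan2(√a, √(1-a))=1.665640656; dist=6371·c=10611.797 ≈ 10611.8 km; running total=29231.5 km
Leg 3 bearing: y=sinΔλ·cosφ2=-0.87759889, x=cosφ1·sinφ2-sinφ1·cosφ2·cosΔλ=0.46994860; θ=atan2(y, x)=-61.8312° <0 so +360° → 298.1688° ≈ 298.2°
Leg 4: φ1=0.0982167, φ2=-0.8495792, Δφ=-0.9477958, Δλ=-1.5777515 rad; a=sin²(Δφ/2)+cosφ1·cosφ2·sin²(Δλ/2)=0.5391063673; c=2·atan2(√a, √(1-a))=1.649089023; dist=6371·c=10506.346 ≈ 10506.3 km; running total=39737.8 km
Leg 4 bearing: y=sinΔλ·cosφ2=-0.66028329, x=cosφ1·sinφ2-sinφ1·cosφ2·cosΔλ=-0.74693289; θ=atan2(y, x)=-138.5235° <0 so +360° → 221.4765° ≈ 221.5°
Leg 5: φ1=-0.8495792, φ2=1.2322775, Δφ=2.0818567, Δλ=-2.3452460 rad; a=sin²(Δφ/2)+cosφ1·cosφ2·sin²(Δλ/2)=0.9308640969; c=2·atan2(√a, √(1-a))=2.609462389; dist=6371·c=16624.885 ≈ 16624.9 km; running total=56362.7 km
Leg 5 bearing: y=sinΔλ·cosφ2=-0.23738016, x=cosφ1·sinφ2-sinφ1·cosφ2·cosΔλ=0.44841407; θ=atan2(y, x)=-27.8957° <0 so +360° → 332.1043° ≈ 332.1°
Leg 6: φ1=1.2322775, φ2=1.1085721, Δφ=-0.1237054, Δλ=1.8937939 rad; a=sin²(Δφ/2)+cosφ1·cosφ2·sin²(Δλ/2)=0.1013701249; c=2·atan2(√a, √(1-a))=0.648054386; dist=6371·c=4128.754 ≈ 4128.8 km; running total=60491.5 km
Leg 6 bearing: y=sinΔλ·cosφ2=0.42287971, x=cosφ1·sinφ2-sinφ1·cosφ2·cosΔλ=0.43075473; θ=atan2(y, x)=44.4714° ≈ 44.5°

Leg 1: dist=16697.5 km, bearing=23.2°
Leg 2: dist=1922.2 km, bearing=103.9°
Leg 3: dist=10611.8 km, bearing=298.2°
Leg 4: dist=10506.3 km, bearing=221.5°
Leg 5: dist=16624.9 km, bearing=332.1°
Leg 6: dist=4128.8 km, bearing=44.5°
Total: 60491.5 km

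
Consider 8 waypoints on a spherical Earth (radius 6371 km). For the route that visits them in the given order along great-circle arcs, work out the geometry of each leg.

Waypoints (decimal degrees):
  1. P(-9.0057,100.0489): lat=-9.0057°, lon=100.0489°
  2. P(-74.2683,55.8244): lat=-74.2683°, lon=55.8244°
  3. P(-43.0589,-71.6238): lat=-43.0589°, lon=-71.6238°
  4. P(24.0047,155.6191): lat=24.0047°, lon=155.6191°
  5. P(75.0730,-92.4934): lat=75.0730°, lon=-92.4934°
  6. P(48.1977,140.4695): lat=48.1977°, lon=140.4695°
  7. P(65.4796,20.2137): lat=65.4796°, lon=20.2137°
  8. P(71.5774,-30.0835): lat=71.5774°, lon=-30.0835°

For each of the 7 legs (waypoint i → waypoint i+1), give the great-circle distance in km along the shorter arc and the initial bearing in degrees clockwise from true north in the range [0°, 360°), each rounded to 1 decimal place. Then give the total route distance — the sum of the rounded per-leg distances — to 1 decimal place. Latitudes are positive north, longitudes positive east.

Leg 1: dist=7779.9 km, bearing=191.6°
Leg 2: dist=6398.1 km, bearing=223.4°
Leg 3: dist=15229.3 km, bearing=259.3°
Leg 4: dist=8030.5 km, bearing=14.5°
Leg 5: dist=5772.3 km, bearing=317.5°
Leg 6: dist=6382.1 km, bearing=334.8°
Leg 7: dist=2084.1 km, bearing=310.8°
Total: 51676.3 km

Leg 1: φ1=-0.1571791, φ2=-1.2962264, Δφ=-1.1390472, Δλ=-0.7718631 rad; a=sin²(Δφ/2)+cosφ1·cosφ2·sin²(Δλ/2)=0.3287142716; c=2·atan2(√a, √(1-a))=1.221143718; dist=6371·c=7779.907 ≈ 7779.9 km; running total=7779.9 km
Leg 1 bearing: y=sinΔλ·cosφ2=-0.18910759, x=cosφ1·sinφ2-sinφ1·cosφ2·cosΔλ=-0.92026253; θ=atan2(y, x)=-168.3878° <0 so +360° → 191.6122° ≈ 191.6°
Leg 2: φ1=-1.2962264, φ2=-0.7515196, Δφ=0.5447068, Δλ=-2.2243907 rad; a=sin²(Δφ/2)+cosφ1·cosφ2·sin²(Δλ/2)=0.2316402983; c=2·atan2(√a, √(1-a))=1.004252112; dist=6371·c=6398.090 ≈ 6398.1 km; running total=14178.0 km
Leg 2 bearing: y=sinΔλ·cosφ2=-0.58006727, x=cosφ1·sinφ2-sinφ1·cosφ2·cosΔλ=-0.61274321; θ=atan2(y, x)=-136.5692° <0 so +360° → 223.4308° ≈ 223.4°
Leg 3: φ1=-0.7515196, φ2=0.4189611, Δφ=1.1704806, Δλ=3.9661368 rad; a=sin²(Δφ/2)+cosφ1·cosφ2·sin²(Δλ/2)=0.8654416850; c=2·atan2(√a, √(1-a))=2.390411693; dist=6371·c=15229.313 ≈ 15229.3 km; running total=29407.3 km
Leg 3 bearing: y=sinΔλ·cosφ2=-0.67073564, x=cosφ1·sinφ2-sinφ1·cosφ2·cosΔλ=-0.12618714; θ=atan2(y, x)=-100.6547° <0 so +360° → 259.3453° ≈ 259.3°
Leg 4: φ1=0.4189611, φ2=1.3102710, Δφ=0.8913100, Δλ=-4.3303800 rad; a=sin²(Δφ/2)+cosφ1·cosφ2·sin²(Δλ/2)=0.3473182200; c=2·atan2(√a, √(1-a))=1.260476125; dist=6371·c=8030.493 ≈ 8030.5 km; running total=37437.8 km
Leg 4 bearing: y=sinΔλ·cosφ2=0.23902059, x=cosφ1·sinφ2-sinφ1·cosφ2·cosΔλ=0.92174956; θ=atan2(y, x)=14.5373° ≈ 14.5°
Leg 5: φ1=1.3102710, φ2=0.8412086, Δφ=-0.4690625, Δλ=4.0659696 rad; a=sin²(Δφ/2)+cosφ1·cosφ2·sin²(Δλ/2)=0.1915628220; c=2·atan2(√a, √(1-a))=0.906031116; dist=6371·c=5772.324 ≈ 5772.3 km; running total=43210.1 km
Leg 5 bearing: y=sinΔλ·cosφ2=-0.53208054, x=cosφ1·sinφ2-sinφ1·cosφ2·cosΔλ=0.57996235; θ=atan2(y, x)=-42.5345° <0 so +360° → 317.4655° ≈ 317.5°
Leg 6: φ1=0.8412086, φ2=1.1428346, Δφ=0.3016261, Δλ=-2.0988597 rad; a=sin²(Δφ/2)+cosφ1·cosφ2·sin²(Δλ/2)=0.2305829015; c=2·atan2(√a, √(1-a))=1.001743718; dist=6371·c=6382.109 ≈ 6382.1 km; running total=49592.2 km
Leg 6 bearing: y=sinΔλ·cosφ2=-0.35848543, x=cosφ1·sinφ2-sinφ1·cosφ2·cosΔλ=0.76232926; θ=atan2(y, x)=-25.1853° <0 so +360° → 334.8147° ≈ 334.8°
Leg 7: φ1=1.1428346, φ2=1.2492613, Δφ=0.1064267, Δλ=-0.8778517 rad; a=sin²(Δφ/2)+cosφ1·cosφ2·sin²(Δλ/2)=0.0265152446; c=2·atan2(√a, √(1-a))=0.327126697; dist=6371·c=2084.124 ≈ 2084.1 km; running total=51676.3 km
Leg 7 bearing: y=sinΔλ·cosφ2=-0.24313831, x=cosφ1·sinφ2-sinφ1·cosφ2·cosΔλ=0.21007738; θ=atan2(y, x)=-49.1722° <0 so +360° → 310.8278° ≈ 310.8°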